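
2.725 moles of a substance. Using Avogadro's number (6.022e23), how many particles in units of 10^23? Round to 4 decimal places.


N = n * NA, then divide by 1e23 for the requested units.
N / 1e23 = n * 6.022
N / 1e23 = 2.725 * 6.022
N / 1e23 = 16.40995, rounded to 4 dp:

16.4100


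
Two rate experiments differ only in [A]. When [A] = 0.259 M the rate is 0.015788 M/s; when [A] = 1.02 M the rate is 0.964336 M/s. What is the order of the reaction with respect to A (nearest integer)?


Rate is proportional to [A]^n, so rate2/rate1 = ([A]2/[A]1)^n. Take logs to solve for n.
rate2/rate1 = 0.964336 / 0.015788 = 61.0803
[A]2/[A]1 = 1.02 / 0.259 = 3.9382
n = ln(61.0803) / ln(3.9382) = 3.0
Nearest integer order:

3


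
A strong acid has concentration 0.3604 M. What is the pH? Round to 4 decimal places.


A strong acid dissociates completely, so [H+] equals the given concentration.
pH = -log10([H+]) = -log10(0.3604)
pH = 0.44321522, rounded to 4 dp:

0.4432


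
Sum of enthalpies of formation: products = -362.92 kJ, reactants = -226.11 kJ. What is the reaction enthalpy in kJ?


dH_rxn = sum(dH_f products) - sum(dH_f reactants)
dH_rxn = -362.92 - (-226.11)
dH_rxn = -136.81 kJ:

-136.81 kJ


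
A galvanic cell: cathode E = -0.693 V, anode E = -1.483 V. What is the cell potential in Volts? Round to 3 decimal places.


Standard cell potential: E_cell = E_cathode - E_anode.
E_cell = -0.693 - (-1.483)
E_cell = 0.79 V, rounded to 3 dp:

0.790 V


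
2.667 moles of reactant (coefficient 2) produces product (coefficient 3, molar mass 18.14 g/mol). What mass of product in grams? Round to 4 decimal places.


Use the coefficient ratio to convert reactant moles to product moles, then multiply by the product's molar mass.
moles_P = moles_R * (coeff_P / coeff_R) = 2.667 * (3/2) = 4.0005
mass_P = moles_P * M_P = 4.0005 * 18.14
mass_P = 72.56907 g, rounded to 4 dp:

72.5691 g


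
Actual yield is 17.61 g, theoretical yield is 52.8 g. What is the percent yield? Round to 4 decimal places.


% yield = 100 * actual / theoretical
% yield = 100 * 17.61 / 52.8
% yield = 33.35227273 %, rounded to 4 dp:

33.3523 %


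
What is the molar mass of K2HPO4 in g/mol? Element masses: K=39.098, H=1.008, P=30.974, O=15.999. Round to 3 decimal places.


M = sum(count * atomic_mass) over atoms.
M = 2*39.098 + 1*1.008 + 1*30.974 + 4*15.999
M = 78.196 + 1.008 + 30.974 + 63.996
M = 174.174 g/mol, rounded to 3 dp:

174.174 g/mol


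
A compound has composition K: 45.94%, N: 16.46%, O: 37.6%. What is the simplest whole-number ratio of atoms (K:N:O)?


Assume 100 g of compound, divide each mass% by atomic mass to get moles, then normalize by the smallest to get a raw atom ratio.
Moles per 100 g: K: 45.94/39.098 = 1.175, N: 16.46/14.007 = 1.1751, O: 37.6/15.999 = 2.3501
Raw ratio (divide by min = 1.175): K: 1.0, N: 1.0, O: 2.0
Multiply by 1 to clear fractions: K: 1.0 ~= 1, N: 1.0 ~= 1, O: 2.0 ~= 2
Reduce by GCD to get the simplest whole-number ratio:

1:1:2


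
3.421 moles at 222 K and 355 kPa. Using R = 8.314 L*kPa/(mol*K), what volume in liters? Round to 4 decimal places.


PV = nRT, solve for V = nRT / P.
nRT = 3.421 * 8.314 * 222 = 6314.1671
V = 6314.1671 / 355
V = 17.7863862 L, rounded to 4 dp:

17.7864 L


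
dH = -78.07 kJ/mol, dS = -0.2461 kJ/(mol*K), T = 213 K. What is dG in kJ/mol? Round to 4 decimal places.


Gibbs: dG = dH - T*dS (consistent units, dS already in kJ/(mol*K)).
T*dS = 213 * -0.2461 = -52.4193
dG = -78.07 - (-52.4193)
dG = -25.6507 kJ/mol, rounded to 4 dp:

-25.6507 kJ/mol


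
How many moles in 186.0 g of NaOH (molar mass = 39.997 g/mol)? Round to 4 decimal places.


n = mass / M
n = 186.0 / 39.997
n = 4.65034878 mol, rounded to 4 dp:

4.6503 mol


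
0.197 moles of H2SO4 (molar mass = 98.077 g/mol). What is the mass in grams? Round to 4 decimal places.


mass = n * M
mass = 0.197 * 98.077
mass = 19.321169 g, rounded to 4 dp:

19.3212 g


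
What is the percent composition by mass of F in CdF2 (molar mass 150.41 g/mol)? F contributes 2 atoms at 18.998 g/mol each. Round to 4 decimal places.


pct = 100 * (n_elem * M_elem) / M_total
mass_contribution = 2 * 18.998 = 37.996 g/mol
pct = 100 * 37.996 / 150.41
pct = 25.26161824 %, rounded to 4 dp:

25.2616 %


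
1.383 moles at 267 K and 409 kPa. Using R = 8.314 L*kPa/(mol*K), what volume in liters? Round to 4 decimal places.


PV = nRT, solve for V = nRT / P.
nRT = 1.383 * 8.314 * 267 = 3070.036
V = 3070.036 / 409
V = 7.50620049 L, rounded to 4 dp:

7.5062 L


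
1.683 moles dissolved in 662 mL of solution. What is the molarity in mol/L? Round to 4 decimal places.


Convert volume to liters: V_L = V_mL / 1000.
V_L = 662 / 1000 = 0.662 L
M = n / V_L = 1.683 / 0.662
M = 2.54229607 mol/L, rounded to 4 dp:

2.5423 mol/L


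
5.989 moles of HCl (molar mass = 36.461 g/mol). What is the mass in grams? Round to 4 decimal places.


mass = n * M
mass = 5.989 * 36.461
mass = 218.364929 g, rounded to 4 dp:

218.3649 g


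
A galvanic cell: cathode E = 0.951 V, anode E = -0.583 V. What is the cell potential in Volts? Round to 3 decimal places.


Standard cell potential: E_cell = E_cathode - E_anode.
E_cell = 0.951 - (-0.583)
E_cell = 1.534 V, rounded to 3 dp:

1.534 V


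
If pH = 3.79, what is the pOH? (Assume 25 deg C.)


At 25 deg C, pH + pOH = 14.
pOH = 14 - pH = 14 - 3.79
pOH = 10.21:

10.21


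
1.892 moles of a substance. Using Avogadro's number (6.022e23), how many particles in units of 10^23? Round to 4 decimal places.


N = n * NA, then divide by 1e23 for the requested units.
N / 1e23 = n * 6.022
N / 1e23 = 1.892 * 6.022
N / 1e23 = 11.393624, rounded to 4 dp:

11.3936


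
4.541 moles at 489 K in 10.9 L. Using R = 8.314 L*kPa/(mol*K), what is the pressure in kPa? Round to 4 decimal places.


PV = nRT, solve for P = nRT / V.
nRT = 4.541 * 8.314 * 489 = 18461.6444
P = 18461.6444 / 10.9
P = 1693.72884404 kPa, rounded to 4 dp:

1693.7288 kPa


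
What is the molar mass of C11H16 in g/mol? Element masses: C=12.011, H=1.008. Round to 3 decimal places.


M = sum(count * atomic_mass) over atoms.
M = 11*12.011 + 16*1.008
M = 132.121 + 16.128
M = 148.249 g/mol, rounded to 3 dp:

148.249 g/mol


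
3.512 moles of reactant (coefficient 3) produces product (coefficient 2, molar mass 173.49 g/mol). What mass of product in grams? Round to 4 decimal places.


Use the coefficient ratio to convert reactant moles to product moles, then multiply by the product's molar mass.
moles_P = moles_R * (coeff_P / coeff_R) = 3.512 * (2/3) = 2.341333
mass_P = moles_P * M_P = 2.341333 * 173.49
mass_P = 406.19786217 g, rounded to 4 dp:

406.1979 g


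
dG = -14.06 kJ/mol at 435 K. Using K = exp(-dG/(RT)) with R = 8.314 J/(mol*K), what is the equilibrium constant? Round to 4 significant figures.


dG is in kJ/mol; multiply by 1000 to match R in J/(mol*K).
RT = 8.314 * 435 = 3616.59 J/mol
exponent = -dG*1000 / (RT) = -(-14.06*1000) / 3616.59 = 3.88764001
K = exp(3.88764001)
K = 48.795593, rounded to 4 significant figures:

48.80


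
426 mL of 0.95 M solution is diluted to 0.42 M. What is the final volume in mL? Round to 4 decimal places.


Dilution: M1*V1 = M2*V2, solve for V2.
V2 = M1*V1 / M2
V2 = 0.95 * 426 / 0.42
V2 = 404.7 / 0.42
V2 = 963.57142857 mL, rounded to 4 dp:

963.5714 mL


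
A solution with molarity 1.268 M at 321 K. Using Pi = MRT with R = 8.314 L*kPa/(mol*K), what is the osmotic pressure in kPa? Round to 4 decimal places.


Osmotic pressure (van't Hoff): Pi = M*R*T.
RT = 8.314 * 321 = 2668.794
Pi = 1.268 * 2668.794
Pi = 3384.030792 kPa, rounded to 4 dp:

3384.0308 kPa


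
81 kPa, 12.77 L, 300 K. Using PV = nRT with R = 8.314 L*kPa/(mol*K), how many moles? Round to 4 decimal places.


PV = nRT, solve for n = PV / (RT).
PV = 81 * 12.77 = 1034.37
RT = 8.314 * 300 = 2494.2
n = 1034.37 / 2494.2
n = 0.41471013 mol, rounded to 4 dp:

0.4147 mol


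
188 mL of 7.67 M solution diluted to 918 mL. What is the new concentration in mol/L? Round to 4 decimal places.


Dilution: M1*V1 = M2*V2, solve for M2.
M2 = M1*V1 / V2
M2 = 7.67 * 188 / 918
M2 = 1441.96 / 918
M2 = 1.57076253 mol/L, rounded to 4 dp:

1.5708 mol/L


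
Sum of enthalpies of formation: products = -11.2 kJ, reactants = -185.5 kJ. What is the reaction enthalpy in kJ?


dH_rxn = sum(dH_f products) - sum(dH_f reactants)
dH_rxn = -11.2 - (-185.5)
dH_rxn = 174.3 kJ:

174.30 kJ


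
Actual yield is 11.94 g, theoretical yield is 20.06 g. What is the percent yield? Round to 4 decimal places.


% yield = 100 * actual / theoretical
% yield = 100 * 11.94 / 20.06
% yield = 59.52143569 %, rounded to 4 dp:

59.5214 %


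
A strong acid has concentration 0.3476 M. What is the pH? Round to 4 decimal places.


A strong acid dissociates completely, so [H+] equals the given concentration.
pH = -log10([H+]) = -log10(0.3476)
pH = 0.45892023, rounded to 4 dp:

0.4589


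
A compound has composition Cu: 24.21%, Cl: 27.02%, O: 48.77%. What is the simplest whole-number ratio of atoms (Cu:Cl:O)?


Assume 100 g of compound, divide each mass% by atomic mass to get moles, then normalize by the smallest to get a raw atom ratio.
Moles per 100 g: Cu: 24.21/63.546 = 0.381, Cl: 27.02/35.453 = 0.7621, O: 48.77/15.999 = 3.0483
Raw ratio (divide by min = 0.381): Cu: 1.0, Cl: 2.0, O: 8.001
Multiply by 1 to clear fractions: Cu: 1.0 ~= 1, Cl: 2.0 ~= 2, O: 8.001 ~= 8
Reduce by GCD to get the simplest whole-number ratio:

1:2:8


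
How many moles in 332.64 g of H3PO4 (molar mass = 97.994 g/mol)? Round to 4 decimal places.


n = mass / M
n = 332.64 / 97.994
n = 3.39449354 mol, rounded to 4 dp:

3.3945 mol


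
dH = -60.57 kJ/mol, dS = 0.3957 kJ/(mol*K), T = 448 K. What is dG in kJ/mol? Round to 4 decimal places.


Gibbs: dG = dH - T*dS (consistent units, dS already in kJ/(mol*K)).
T*dS = 448 * 0.3957 = 177.2736
dG = -60.57 - (177.2736)
dG = -237.8436 kJ/mol, rounded to 4 dp:

-237.8436 kJ/mol


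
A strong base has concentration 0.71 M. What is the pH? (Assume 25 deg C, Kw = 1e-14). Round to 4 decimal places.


A strong base dissociates completely, so [OH-] equals the given concentration.
pOH = -log10([OH-]) = -log10(0.71) = 0.148742
pH = 14 - pOH = 14 - 0.148742
pH = 13.851258, rounded to 4 dp:

13.8513


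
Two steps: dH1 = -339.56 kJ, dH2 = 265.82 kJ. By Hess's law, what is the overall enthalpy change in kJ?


Hess's law: enthalpy is a state function, so add the step enthalpies.
dH_total = dH1 + dH2 = -339.56 + (265.82)
dH_total = -73.74 kJ:

-73.74 kJ


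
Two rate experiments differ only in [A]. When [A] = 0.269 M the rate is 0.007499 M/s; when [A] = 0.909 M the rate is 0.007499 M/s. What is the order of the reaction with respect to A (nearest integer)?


Rate is proportional to [A]^n, so rate2/rate1 = ([A]2/[A]1)^n. Take logs to solve for n.
rate2/rate1 = 0.007499 / 0.007499 = 1.0
[A]2/[A]1 = 0.909 / 0.269 = 3.3792
n = ln(1.0) / ln(3.3792) = 0.0
Nearest integer order:

0


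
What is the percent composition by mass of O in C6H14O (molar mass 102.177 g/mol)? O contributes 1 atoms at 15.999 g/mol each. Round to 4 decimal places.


pct = 100 * (n_elem * M_elem) / M_total
mass_contribution = 1 * 15.999 = 15.999 g/mol
pct = 100 * 15.999 / 102.177
pct = 15.65812267 %, rounded to 4 dp:

15.6581 %


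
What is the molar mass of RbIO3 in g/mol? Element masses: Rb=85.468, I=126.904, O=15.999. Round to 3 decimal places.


M = sum(count * atomic_mass) over atoms.
M = 1*85.468 + 1*126.904 + 3*15.999
M = 85.468 + 126.904 + 47.997
M = 260.369 g/mol, rounded to 3 dp:

260.369 g/mol


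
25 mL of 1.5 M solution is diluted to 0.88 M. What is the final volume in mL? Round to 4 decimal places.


Dilution: M1*V1 = M2*V2, solve for V2.
V2 = M1*V1 / M2
V2 = 1.5 * 25 / 0.88
V2 = 37.5 / 0.88
V2 = 42.61363636 mL, rounded to 4 dp:

42.6136 mL


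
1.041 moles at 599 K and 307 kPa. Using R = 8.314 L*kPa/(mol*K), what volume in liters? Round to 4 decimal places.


PV = nRT, solve for V = nRT / P.
nRT = 1.041 * 8.314 * 599 = 5184.2695
V = 5184.2695 / 307
V = 16.88687134 L, rounded to 4 dp:

16.8869 L


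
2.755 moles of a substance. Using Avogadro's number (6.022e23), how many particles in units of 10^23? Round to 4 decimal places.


N = n * NA, then divide by 1e23 for the requested units.
N / 1e23 = n * 6.022
N / 1e23 = 2.755 * 6.022
N / 1e23 = 16.59061, rounded to 4 dp:

16.5906


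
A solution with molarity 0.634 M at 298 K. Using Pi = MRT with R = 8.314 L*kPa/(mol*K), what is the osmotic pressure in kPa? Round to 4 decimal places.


Osmotic pressure (van't Hoff): Pi = M*R*T.
RT = 8.314 * 298 = 2477.572
Pi = 0.634 * 2477.572
Pi = 1570.780648 kPa, rounded to 4 dp:

1570.7806 kPa


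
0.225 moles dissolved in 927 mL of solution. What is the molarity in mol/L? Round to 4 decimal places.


Convert volume to liters: V_L = V_mL / 1000.
V_L = 927 / 1000 = 0.927 L
M = n / V_L = 0.225 / 0.927
M = 0.24271845 mol/L, rounded to 4 dp:

0.2427 mol/L


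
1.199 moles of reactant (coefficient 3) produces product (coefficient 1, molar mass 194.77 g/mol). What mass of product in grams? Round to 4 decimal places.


Use the coefficient ratio to convert reactant moles to product moles, then multiply by the product's molar mass.
moles_P = moles_R * (coeff_P / coeff_R) = 1.199 * (1/3) = 0.399667
mass_P = moles_P * M_P = 0.399667 * 194.77
mass_P = 77.84314159 g, rounded to 4 dp:

77.8431 g


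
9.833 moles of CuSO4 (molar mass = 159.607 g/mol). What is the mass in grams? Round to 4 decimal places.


mass = n * M
mass = 9.833 * 159.607
mass = 1569.415631 g, rounded to 4 dp:

1569.4156 g


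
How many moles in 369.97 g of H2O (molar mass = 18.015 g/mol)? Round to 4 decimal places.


n = mass / M
n = 369.97 / 18.015
n = 20.53677491 mol, rounded to 4 dp:

20.5368 mol


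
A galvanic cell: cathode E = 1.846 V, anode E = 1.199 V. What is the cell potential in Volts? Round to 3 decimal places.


Standard cell potential: E_cell = E_cathode - E_anode.
E_cell = 1.846 - (1.199)
E_cell = 0.647 V, rounded to 3 dp:

0.647 V


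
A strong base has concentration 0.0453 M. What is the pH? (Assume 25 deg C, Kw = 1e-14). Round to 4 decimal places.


A strong base dissociates completely, so [OH-] equals the given concentration.
pOH = -log10([OH-]) = -log10(0.0453) = 1.343902
pH = 14 - pOH = 14 - 1.343902
pH = 12.656098, rounded to 4 dp:

12.6561


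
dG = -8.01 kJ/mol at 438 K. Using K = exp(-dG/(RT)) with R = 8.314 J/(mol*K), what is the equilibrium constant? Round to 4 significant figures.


dG is in kJ/mol; multiply by 1000 to match R in J/(mol*K).
RT = 8.314 * 438 = 3641.532 J/mol
exponent = -dG*1000 / (RT) = -(-8.01*1000) / 3641.532 = 2.19962367
K = exp(2.19962367)
K = 9.0216178, rounded to 4 significant figures:

9.022


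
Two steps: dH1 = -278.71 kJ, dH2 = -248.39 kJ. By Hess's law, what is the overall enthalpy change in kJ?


Hess's law: enthalpy is a state function, so add the step enthalpies.
dH_total = dH1 + dH2 = -278.71 + (-248.39)
dH_total = -527.1 kJ:

-527.10 kJ


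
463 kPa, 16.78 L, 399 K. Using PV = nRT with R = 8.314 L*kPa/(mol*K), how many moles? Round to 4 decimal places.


PV = nRT, solve for n = PV / (RT).
PV = 463 * 16.78 = 7769.14
RT = 8.314 * 399 = 3317.286
n = 7769.14 / 3317.286
n = 2.34201694 mol, rounded to 4 dp:

2.3420 mol


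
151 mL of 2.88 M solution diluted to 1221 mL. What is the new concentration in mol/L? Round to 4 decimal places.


Dilution: M1*V1 = M2*V2, solve for M2.
M2 = M1*V1 / V2
M2 = 2.88 * 151 / 1221
M2 = 434.88 / 1221
M2 = 0.35616708 mol/L, rounded to 4 dp:

0.3562 mol/L


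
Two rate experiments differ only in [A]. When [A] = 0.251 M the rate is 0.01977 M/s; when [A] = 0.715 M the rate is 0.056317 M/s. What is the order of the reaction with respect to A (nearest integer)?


Rate is proportional to [A]^n, so rate2/rate1 = ([A]2/[A]1)^n. Take logs to solve for n.
rate2/rate1 = 0.056317 / 0.01977 = 2.8486
[A]2/[A]1 = 0.715 / 0.251 = 2.8486
n = ln(2.8486) / ln(2.8486) = 1.0
Nearest integer order:

1


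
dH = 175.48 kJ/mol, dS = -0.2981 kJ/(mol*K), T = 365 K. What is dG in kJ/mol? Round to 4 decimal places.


Gibbs: dG = dH - T*dS (consistent units, dS already in kJ/(mol*K)).
T*dS = 365 * -0.2981 = -108.8065
dG = 175.48 - (-108.8065)
dG = 284.2865 kJ/mol, rounded to 4 dp:

284.2865 kJ/mol


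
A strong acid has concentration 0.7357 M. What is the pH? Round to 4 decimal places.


A strong acid dissociates completely, so [H+] equals the given concentration.
pH = -log10([H+]) = -log10(0.7357)
pH = 0.13329924, rounded to 4 dp:

0.1333


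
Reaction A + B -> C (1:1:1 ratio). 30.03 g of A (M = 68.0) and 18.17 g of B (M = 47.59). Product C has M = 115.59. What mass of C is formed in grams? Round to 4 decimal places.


Find moles of each reactant; the smaller value is the limiting reagent in a 1:1:1 reaction, so moles_C equals moles of the limiter.
n_A = mass_A / M_A = 30.03 / 68.0 = 0.441618 mol
n_B = mass_B / M_B = 18.17 / 47.59 = 0.381803 mol
Limiting reagent: B (smaller), n_limiting = 0.381803 mol
mass_C = n_limiting * M_C = 0.381803 * 115.59
mass_C = 44.13260877 g, rounded to 4 dp:

44.1326 g


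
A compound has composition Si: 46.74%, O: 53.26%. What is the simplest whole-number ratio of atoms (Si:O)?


Assume 100 g of compound, divide each mass% by atomic mass to get moles, then normalize by the smallest to get a raw atom ratio.
Moles per 100 g: Si: 46.74/28.086 = 1.6642, O: 53.26/15.999 = 3.329
Raw ratio (divide by min = 1.6642): Si: 1.0, O: 2.0
Multiply by 1 to clear fractions: Si: 1.0 ~= 1, O: 2.0 ~= 2
Reduce by GCD to get the simplest whole-number ratio:

1:2


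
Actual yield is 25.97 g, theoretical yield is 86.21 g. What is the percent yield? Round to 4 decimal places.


% yield = 100 * actual / theoretical
% yield = 100 * 25.97 / 86.21
% yield = 30.12411553 %, rounded to 4 dp:

30.1241 %


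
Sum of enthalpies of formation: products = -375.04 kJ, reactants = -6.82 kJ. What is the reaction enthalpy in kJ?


dH_rxn = sum(dH_f products) - sum(dH_f reactants)
dH_rxn = -375.04 - (-6.82)
dH_rxn = -368.22 kJ:

-368.22 kJ


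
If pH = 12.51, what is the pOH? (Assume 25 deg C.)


At 25 deg C, pH + pOH = 14.
pOH = 14 - pH = 14 - 12.51
pOH = 1.49:

1.49


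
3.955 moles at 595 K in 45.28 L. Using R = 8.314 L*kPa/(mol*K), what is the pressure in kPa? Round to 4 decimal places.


PV = nRT, solve for P = nRT / V.
nRT = 3.955 * 8.314 * 595 = 19564.7127
P = 19564.7127 / 45.28
P = 432.08287765 kPa, rounded to 4 dp:

432.0829 kPa


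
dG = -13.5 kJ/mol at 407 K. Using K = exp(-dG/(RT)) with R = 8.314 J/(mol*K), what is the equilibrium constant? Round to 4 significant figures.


dG is in kJ/mol; multiply by 1000 to match R in J/(mol*K).
RT = 8.314 * 407 = 3383.798 J/mol
exponent = -dG*1000 / (RT) = -(-13.5*1000) / 3383.798 = 3.98959985
K = exp(3.98959985)
K = 54.033264, rounded to 4 significant figures:

54.03


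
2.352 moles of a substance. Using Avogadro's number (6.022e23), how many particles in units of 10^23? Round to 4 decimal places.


N = n * NA, then divide by 1e23 for the requested units.
N / 1e23 = n * 6.022
N / 1e23 = 2.352 * 6.022
N / 1e23 = 14.163744, rounded to 4 dp:

14.1637


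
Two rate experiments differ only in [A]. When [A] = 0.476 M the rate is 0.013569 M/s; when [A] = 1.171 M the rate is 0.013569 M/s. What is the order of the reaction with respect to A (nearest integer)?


Rate is proportional to [A]^n, so rate2/rate1 = ([A]2/[A]1)^n. Take logs to solve for n.
rate2/rate1 = 0.013569 / 0.013569 = 1.0
[A]2/[A]1 = 1.171 / 0.476 = 2.4601
n = ln(1.0) / ln(2.4601) = 0.0
Nearest integer order:

0


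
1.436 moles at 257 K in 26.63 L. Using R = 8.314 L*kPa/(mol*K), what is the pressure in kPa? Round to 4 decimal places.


PV = nRT, solve for P = nRT / V.
nRT = 1.436 * 8.314 * 257 = 3068.2983
P = 3068.2983 / 26.63
P = 115.21961322 kPa, rounded to 4 dp:

115.2196 kPa


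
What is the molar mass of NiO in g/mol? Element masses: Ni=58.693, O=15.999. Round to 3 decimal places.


M = sum(count * atomic_mass) over atoms.
M = 1*58.693 + 1*15.999
M = 58.693 + 15.999
M = 74.692 g/mol, rounded to 3 dp:

74.692 g/mol


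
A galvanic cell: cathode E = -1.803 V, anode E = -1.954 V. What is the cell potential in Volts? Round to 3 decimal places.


Standard cell potential: E_cell = E_cathode - E_anode.
E_cell = -1.803 - (-1.954)
E_cell = 0.151 V, rounded to 3 dp:

0.151 V


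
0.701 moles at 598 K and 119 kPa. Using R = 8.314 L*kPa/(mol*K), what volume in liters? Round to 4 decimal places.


PV = nRT, solve for V = nRT / P.
nRT = 0.701 * 8.314 * 598 = 3485.2122
V = 3485.2122 / 119
V = 29.28749748 L, rounded to 4 dp:

29.2875 L


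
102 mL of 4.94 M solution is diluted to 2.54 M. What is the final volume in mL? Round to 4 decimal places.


Dilution: M1*V1 = M2*V2, solve for V2.
V2 = M1*V1 / M2
V2 = 4.94 * 102 / 2.54
V2 = 503.88 / 2.54
V2 = 198.37795276 mL, rounded to 4 dp:

198.3780 mL


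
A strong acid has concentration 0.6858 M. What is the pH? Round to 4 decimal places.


A strong acid dissociates completely, so [H+] equals the given concentration.
pH = -log10([H+]) = -log10(0.6858)
pH = 0.16380252, rounded to 4 dp:

0.1638


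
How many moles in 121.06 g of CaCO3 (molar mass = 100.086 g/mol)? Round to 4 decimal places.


n = mass / M
n = 121.06 / 100.086
n = 1.20955978 mol, rounded to 4 dp:

1.2096 mol


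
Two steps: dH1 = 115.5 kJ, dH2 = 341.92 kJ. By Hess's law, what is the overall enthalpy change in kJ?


Hess's law: enthalpy is a state function, so add the step enthalpies.
dH_total = dH1 + dH2 = 115.5 + (341.92)
dH_total = 457.42 kJ:

457.42 kJ


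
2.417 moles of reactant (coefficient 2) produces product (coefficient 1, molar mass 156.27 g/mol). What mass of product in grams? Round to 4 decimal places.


Use the coefficient ratio to convert reactant moles to product moles, then multiply by the product's molar mass.
moles_P = moles_R * (coeff_P / coeff_R) = 2.417 * (1/2) = 1.2085
mass_P = moles_P * M_P = 1.2085 * 156.27
mass_P = 188.852295 g, rounded to 4 dp:

188.8523 g


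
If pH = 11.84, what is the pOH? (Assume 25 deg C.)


At 25 deg C, pH + pOH = 14.
pOH = 14 - pH = 14 - 11.84
pOH = 2.16:

2.16


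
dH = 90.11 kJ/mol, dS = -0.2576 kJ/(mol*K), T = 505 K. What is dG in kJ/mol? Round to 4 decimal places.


Gibbs: dG = dH - T*dS (consistent units, dS already in kJ/(mol*K)).
T*dS = 505 * -0.2576 = -130.088
dG = 90.11 - (-130.088)
dG = 220.198 kJ/mol, rounded to 4 dp:

220.1980 kJ/mol


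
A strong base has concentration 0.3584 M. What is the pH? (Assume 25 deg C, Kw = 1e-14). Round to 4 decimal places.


A strong base dissociates completely, so [OH-] equals the given concentration.
pOH = -log10([OH-]) = -log10(0.3584) = 0.445632
pH = 14 - pOH = 14 - 0.445632
pH = 13.554368, rounded to 4 dp:

13.5544


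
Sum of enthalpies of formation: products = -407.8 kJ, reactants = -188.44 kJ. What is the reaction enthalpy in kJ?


dH_rxn = sum(dH_f products) - sum(dH_f reactants)
dH_rxn = -407.8 - (-188.44)
dH_rxn = -219.36 kJ:

-219.36 kJ


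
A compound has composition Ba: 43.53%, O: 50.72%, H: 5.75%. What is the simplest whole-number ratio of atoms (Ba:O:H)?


Assume 100 g of compound, divide each mass% by atomic mass to get moles, then normalize by the smallest to get a raw atom ratio.
Moles per 100 g: Ba: 43.53/137.327 = 0.317, O: 50.72/15.999 = 3.1702, H: 5.75/1.008 = 5.7044
Raw ratio (divide by min = 0.317): Ba: 1.0, O: 10.001, H: 17.996
Multiply by 1 to clear fractions: Ba: 1.0 ~= 1, O: 10.001 ~= 10, H: 17.996 ~= 18
Reduce by GCD to get the simplest whole-number ratio:

1:10:18


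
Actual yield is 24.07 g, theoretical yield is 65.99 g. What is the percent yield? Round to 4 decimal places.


% yield = 100 * actual / theoretical
% yield = 100 * 24.07 / 65.99
% yield = 36.47522352 %, rounded to 4 dp:

36.4752 %


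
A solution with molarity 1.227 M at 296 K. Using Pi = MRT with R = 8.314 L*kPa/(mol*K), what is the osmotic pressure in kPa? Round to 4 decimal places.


Osmotic pressure (van't Hoff): Pi = M*R*T.
RT = 8.314 * 296 = 2460.944
Pi = 1.227 * 2460.944
Pi = 3019.578288 kPa, rounded to 4 dp:

3019.5783 kPa


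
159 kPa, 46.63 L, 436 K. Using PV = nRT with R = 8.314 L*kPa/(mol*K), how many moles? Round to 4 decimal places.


PV = nRT, solve for n = PV / (RT).
PV = 159 * 46.63 = 7414.17
RT = 8.314 * 436 = 3624.904
n = 7414.17 / 3624.904
n = 2.04534244 mol, rounded to 4 dp:

2.0453 mol


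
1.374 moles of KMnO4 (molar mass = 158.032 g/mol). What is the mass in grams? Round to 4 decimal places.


mass = n * M
mass = 1.374 * 158.032
mass = 217.135968 g, rounded to 4 dp:

217.1360 g


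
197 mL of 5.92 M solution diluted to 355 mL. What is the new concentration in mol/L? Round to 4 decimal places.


Dilution: M1*V1 = M2*V2, solve for M2.
M2 = M1*V1 / V2
M2 = 5.92 * 197 / 355
M2 = 1166.24 / 355
M2 = 3.2851831 mol/L, rounded to 4 dp:

3.2852 mol/L


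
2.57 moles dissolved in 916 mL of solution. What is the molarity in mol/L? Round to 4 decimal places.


Convert volume to liters: V_L = V_mL / 1000.
V_L = 916 / 1000 = 0.916 L
M = n / V_L = 2.57 / 0.916
M = 2.80567686 mol/L, rounded to 4 dp:

2.8057 mol/L


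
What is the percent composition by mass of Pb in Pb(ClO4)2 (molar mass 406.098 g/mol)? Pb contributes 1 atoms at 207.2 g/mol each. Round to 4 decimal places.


pct = 100 * (n_elem * M_elem) / M_total
mass_contribution = 1 * 207.2 = 207.2 g/mol
pct = 100 * 207.2 / 406.098
pct = 51.02216706 %, rounded to 4 dp:

51.0222 %


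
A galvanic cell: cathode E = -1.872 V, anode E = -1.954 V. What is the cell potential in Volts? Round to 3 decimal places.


Standard cell potential: E_cell = E_cathode - E_anode.
E_cell = -1.872 - (-1.954)
E_cell = 0.082 V, rounded to 3 dp:

0.082 V


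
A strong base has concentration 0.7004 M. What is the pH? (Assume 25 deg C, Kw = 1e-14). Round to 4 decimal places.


A strong base dissociates completely, so [OH-] equals the given concentration.
pOH = -log10([OH-]) = -log10(0.7004) = 0.154654
pH = 14 - pOH = 14 - 0.154654
pH = 13.845346, rounded to 4 dp:

13.8453


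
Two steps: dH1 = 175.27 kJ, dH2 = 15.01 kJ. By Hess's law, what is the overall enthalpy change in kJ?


Hess's law: enthalpy is a state function, so add the step enthalpies.
dH_total = dH1 + dH2 = 175.27 + (15.01)
dH_total = 190.28 kJ:

190.28 kJ


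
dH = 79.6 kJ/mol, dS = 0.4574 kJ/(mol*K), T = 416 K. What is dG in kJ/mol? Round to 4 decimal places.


Gibbs: dG = dH - T*dS (consistent units, dS already in kJ/(mol*K)).
T*dS = 416 * 0.4574 = 190.2784
dG = 79.6 - (190.2784)
dG = -110.6784 kJ/mol, rounded to 4 dp:

-110.6784 kJ/mol


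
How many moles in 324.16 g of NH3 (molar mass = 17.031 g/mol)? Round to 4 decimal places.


n = mass / M
n = 324.16 / 17.031
n = 19.0335271 mol, rounded to 4 dp:

19.0335 mol


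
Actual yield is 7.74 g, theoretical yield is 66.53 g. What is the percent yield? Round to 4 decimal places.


% yield = 100 * actual / theoretical
% yield = 100 * 7.74 / 66.53
% yield = 11.63384939 %, rounded to 4 dp:

11.6338 %


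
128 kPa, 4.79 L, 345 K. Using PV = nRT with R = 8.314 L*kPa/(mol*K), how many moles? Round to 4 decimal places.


PV = nRT, solve for n = PV / (RT).
PV = 128 * 4.79 = 613.12
RT = 8.314 * 345 = 2868.33
n = 613.12 / 2868.33
n = 0.21375504 mol, rounded to 4 dp:

0.2138 mol


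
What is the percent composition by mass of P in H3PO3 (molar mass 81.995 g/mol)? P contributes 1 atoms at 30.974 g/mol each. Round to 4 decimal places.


pct = 100 * (n_elem * M_elem) / M_total
mass_contribution = 1 * 30.974 = 30.974 g/mol
pct = 100 * 30.974 / 81.995
pct = 37.77547411 %, rounded to 4 dp:

37.7755 %


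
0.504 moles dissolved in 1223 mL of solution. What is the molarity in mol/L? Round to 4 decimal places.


Convert volume to liters: V_L = V_mL / 1000.
V_L = 1223 / 1000 = 1.223 L
M = n / V_L = 0.504 / 1.223
M = 0.41210139 mol/L, rounded to 4 dp:

0.4121 mol/L


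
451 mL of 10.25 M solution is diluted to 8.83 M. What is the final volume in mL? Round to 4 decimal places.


Dilution: M1*V1 = M2*V2, solve for V2.
V2 = M1*V1 / M2
V2 = 10.25 * 451 / 8.83
V2 = 4622.75 / 8.83
V2 = 523.52774632 mL, rounded to 4 dp:

523.5277 mL


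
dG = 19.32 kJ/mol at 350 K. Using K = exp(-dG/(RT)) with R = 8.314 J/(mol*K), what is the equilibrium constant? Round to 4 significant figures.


dG is in kJ/mol; multiply by 1000 to match R in J/(mol*K).
RT = 8.314 * 350 = 2909.9 J/mol
exponent = -dG*1000 / (RT) = -(19.32*1000) / 2909.9 = -6.63940342
K = exp(-6.63940342)
K = 0.0013078072, rounded to 4 significant figures:

0.001308


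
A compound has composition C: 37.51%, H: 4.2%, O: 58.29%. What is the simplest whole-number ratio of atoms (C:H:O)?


Assume 100 g of compound, divide each mass% by atomic mass to get moles, then normalize by the smallest to get a raw atom ratio.
Moles per 100 g: C: 37.51/12.011 = 3.123, H: 4.2/1.008 = 4.1667, O: 58.29/15.999 = 3.6434
Raw ratio (divide by min = 3.123): C: 1.0, H: 1.334, O: 1.167
Multiply by 6 to clear fractions: C: 6.0 ~= 6, H: 8.005 ~= 8, O: 7.0 ~= 7
Reduce by GCD to get the simplest whole-number ratio:

6:8:7


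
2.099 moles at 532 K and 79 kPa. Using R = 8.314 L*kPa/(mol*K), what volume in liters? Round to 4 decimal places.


PV = nRT, solve for V = nRT / P.
nRT = 2.099 * 8.314 * 532 = 9283.9778
V = 9283.9778 / 79
V = 117.51870633 L, rounded to 4 dp:

117.5187 L


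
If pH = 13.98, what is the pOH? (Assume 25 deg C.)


At 25 deg C, pH + pOH = 14.
pOH = 14 - pH = 14 - 13.98
pOH = 0.02:

0.02


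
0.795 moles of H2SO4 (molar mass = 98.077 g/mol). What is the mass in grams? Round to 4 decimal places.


mass = n * M
mass = 0.795 * 98.077
mass = 77.971215 g, rounded to 4 dp:

77.9712 g


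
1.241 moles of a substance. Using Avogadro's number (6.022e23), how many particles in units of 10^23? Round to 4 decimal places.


N = n * NA, then divide by 1e23 for the requested units.
N / 1e23 = n * 6.022
N / 1e23 = 1.241 * 6.022
N / 1e23 = 7.473302, rounded to 4 dp:

7.4733


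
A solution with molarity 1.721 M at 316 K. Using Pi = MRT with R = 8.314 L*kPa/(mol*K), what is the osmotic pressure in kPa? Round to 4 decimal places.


Osmotic pressure (van't Hoff): Pi = M*R*T.
RT = 8.314 * 316 = 2627.224
Pi = 1.721 * 2627.224
Pi = 4521.452504 kPa, rounded to 4 dp:

4521.4525 kPa


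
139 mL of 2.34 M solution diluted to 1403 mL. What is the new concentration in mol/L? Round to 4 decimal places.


Dilution: M1*V1 = M2*V2, solve for M2.
M2 = M1*V1 / V2
M2 = 2.34 * 139 / 1403
M2 = 325.26 / 1403
M2 = 0.23183179 mol/L, rounded to 4 dp:

0.2318 mol/L


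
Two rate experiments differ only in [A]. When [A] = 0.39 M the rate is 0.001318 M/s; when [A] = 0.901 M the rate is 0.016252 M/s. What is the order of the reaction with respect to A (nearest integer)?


Rate is proportional to [A]^n, so rate2/rate1 = ([A]2/[A]1)^n. Take logs to solve for n.
rate2/rate1 = 0.016252 / 0.001318 = 12.3308
[A]2/[A]1 = 0.901 / 0.39 = 2.3103
n = ln(12.3308) / ln(2.3103) = 3.0
Nearest integer order:

3


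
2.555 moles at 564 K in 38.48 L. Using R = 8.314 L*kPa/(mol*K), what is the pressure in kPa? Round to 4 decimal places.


PV = nRT, solve for P = nRT / V.
nRT = 2.555 * 8.314 * 564 = 11980.6403
P = 11980.6403 / 38.48
P = 311.34720114 kPa, rounded to 4 dp:

311.3472 kPa


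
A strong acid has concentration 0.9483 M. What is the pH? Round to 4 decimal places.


A strong acid dissociates completely, so [H+] equals the given concentration.
pH = -log10([H+]) = -log10(0.9483)
pH = 0.02305425, rounded to 4 dp:

0.0231


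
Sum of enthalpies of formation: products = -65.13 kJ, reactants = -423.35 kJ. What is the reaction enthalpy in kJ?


dH_rxn = sum(dH_f products) - sum(dH_f reactants)
dH_rxn = -65.13 - (-423.35)
dH_rxn = 358.22 kJ:

358.22 kJ


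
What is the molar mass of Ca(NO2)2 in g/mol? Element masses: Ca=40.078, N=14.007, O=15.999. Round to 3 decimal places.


M = sum(count * atomic_mass) over atoms.
M = 1*40.078 + 2*14.007 + 4*15.999
M = 40.078 + 28.014 + 63.996
M = 132.088 g/mol, rounded to 3 dp:

132.088 g/mol


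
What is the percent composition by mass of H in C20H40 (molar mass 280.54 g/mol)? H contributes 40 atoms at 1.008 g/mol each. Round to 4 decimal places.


pct = 100 * (n_elem * M_elem) / M_total
mass_contribution = 40 * 1.008 = 40.32 g/mol
pct = 100 * 40.32 / 280.54
pct = 14.37228203 %, rounded to 4 dp:

14.3723 %


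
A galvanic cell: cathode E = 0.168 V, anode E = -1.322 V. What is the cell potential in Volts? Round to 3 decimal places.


Standard cell potential: E_cell = E_cathode - E_anode.
E_cell = 0.168 - (-1.322)
E_cell = 1.49 V, rounded to 3 dp:

1.490 V


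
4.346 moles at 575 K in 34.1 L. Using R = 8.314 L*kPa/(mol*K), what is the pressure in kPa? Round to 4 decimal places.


PV = nRT, solve for P = nRT / V.
nRT = 4.346 * 8.314 * 575 = 20776.2703
P = 20776.2703 / 34.1
P = 609.27478886 kPa, rounded to 4 dp:

609.2748 kPa


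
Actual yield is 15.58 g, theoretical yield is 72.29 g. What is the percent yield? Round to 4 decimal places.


% yield = 100 * actual / theoretical
% yield = 100 * 15.58 / 72.29
% yield = 21.55208189 %, rounded to 4 dp:

21.5521 %


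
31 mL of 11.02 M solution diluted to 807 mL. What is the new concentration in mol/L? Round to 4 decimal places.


Dilution: M1*V1 = M2*V2, solve for M2.
M2 = M1*V1 / V2
M2 = 11.02 * 31 / 807
M2 = 341.62 / 807
M2 = 0.42332094 mol/L, rounded to 4 dp:

0.4233 mol/L


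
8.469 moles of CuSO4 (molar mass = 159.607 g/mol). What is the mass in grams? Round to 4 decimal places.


mass = n * M
mass = 8.469 * 159.607
mass = 1351.711683 g, rounded to 4 dp:

1351.7117 g


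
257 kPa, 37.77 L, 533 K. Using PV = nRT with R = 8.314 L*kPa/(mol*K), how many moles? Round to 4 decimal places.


PV = nRT, solve for n = PV / (RT).
PV = 257 * 37.77 = 9706.89
RT = 8.314 * 533 = 4431.362
n = 9706.89 / 4431.362
n = 2.19049809 mol, rounded to 4 dp:

2.1905 mol


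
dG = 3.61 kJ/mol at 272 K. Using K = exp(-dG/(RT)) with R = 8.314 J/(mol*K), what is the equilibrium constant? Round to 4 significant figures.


dG is in kJ/mol; multiply by 1000 to match R in J/(mol*K).
RT = 8.314 * 272 = 2261.408 J/mol
exponent = -dG*1000 / (RT) = -(3.61*1000) / 2261.408 = -1.59635059
K = exp(-1.59635059)
K = 0.20263467, rounded to 4 significant figures:

0.2026


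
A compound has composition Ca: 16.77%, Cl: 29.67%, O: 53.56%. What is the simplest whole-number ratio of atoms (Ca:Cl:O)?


Assume 100 g of compound, divide each mass% by atomic mass to get moles, then normalize by the smallest to get a raw atom ratio.
Moles per 100 g: Ca: 16.77/40.078 = 0.4184, Cl: 29.67/35.453 = 0.8369, O: 53.56/15.999 = 3.3477
Raw ratio (divide by min = 0.4184): Ca: 1.0, Cl: 2.0, O: 8.001
Multiply by 1 to clear fractions: Ca: 1.0 ~= 1, Cl: 2.0 ~= 2, O: 8.001 ~= 8
Reduce by GCD to get the simplest whole-number ratio:

1:2:8


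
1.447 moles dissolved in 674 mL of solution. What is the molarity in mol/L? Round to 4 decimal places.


Convert volume to liters: V_L = V_mL / 1000.
V_L = 674 / 1000 = 0.674 L
M = n / V_L = 1.447 / 0.674
M = 2.14688427 mol/L, rounded to 4 dp:

2.1469 mol/L


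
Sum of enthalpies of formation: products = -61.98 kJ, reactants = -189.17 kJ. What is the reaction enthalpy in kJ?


dH_rxn = sum(dH_f products) - sum(dH_f reactants)
dH_rxn = -61.98 - (-189.17)
dH_rxn = 127.19 kJ:

127.19 kJ


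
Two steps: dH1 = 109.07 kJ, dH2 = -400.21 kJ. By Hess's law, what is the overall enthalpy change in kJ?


Hess's law: enthalpy is a state function, so add the step enthalpies.
dH_total = dH1 + dH2 = 109.07 + (-400.21)
dH_total = -291.14 kJ:

-291.14 kJ


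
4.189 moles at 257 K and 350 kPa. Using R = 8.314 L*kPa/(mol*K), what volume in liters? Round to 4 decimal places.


PV = nRT, solve for V = nRT / P.
nRT = 4.189 * 8.314 * 257 = 8950.6279
V = 8950.6279 / 350
V = 25.57322257 L, rounded to 4 dp:

25.5732 L


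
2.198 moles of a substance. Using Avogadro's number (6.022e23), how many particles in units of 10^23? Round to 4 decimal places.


N = n * NA, then divide by 1e23 for the requested units.
N / 1e23 = n * 6.022
N / 1e23 = 2.198 * 6.022
N / 1e23 = 13.236356, rounded to 4 dp:

13.2364


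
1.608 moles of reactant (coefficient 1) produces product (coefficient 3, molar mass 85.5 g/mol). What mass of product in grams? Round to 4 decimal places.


Use the coefficient ratio to convert reactant moles to product moles, then multiply by the product's molar mass.
moles_P = moles_R * (coeff_P / coeff_R) = 1.608 * (3/1) = 4.824
mass_P = moles_P * M_P = 4.824 * 85.5
mass_P = 412.452 g, rounded to 4 dp:

412.4520 g


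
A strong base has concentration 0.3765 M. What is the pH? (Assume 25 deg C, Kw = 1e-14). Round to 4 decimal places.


A strong base dissociates completely, so [OH-] equals the given concentration.
pOH = -log10([OH-]) = -log10(0.3765) = 0.424235
pH = 14 - pOH = 14 - 0.424235
pH = 13.575765, rounded to 4 dp:

13.5758


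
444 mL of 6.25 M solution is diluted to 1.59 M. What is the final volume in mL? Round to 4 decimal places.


Dilution: M1*V1 = M2*V2, solve for V2.
V2 = M1*V1 / M2
V2 = 6.25 * 444 / 1.59
V2 = 2775.0 / 1.59
V2 = 1745.28301887 mL, rounded to 4 dp:

1745.2830 mL


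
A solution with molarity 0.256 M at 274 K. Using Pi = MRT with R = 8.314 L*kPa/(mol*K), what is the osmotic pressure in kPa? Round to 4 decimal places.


Osmotic pressure (van't Hoff): Pi = M*R*T.
RT = 8.314 * 274 = 2278.036
Pi = 0.256 * 2278.036
Pi = 583.177216 kPa, rounded to 4 dp:

583.1772 kPa


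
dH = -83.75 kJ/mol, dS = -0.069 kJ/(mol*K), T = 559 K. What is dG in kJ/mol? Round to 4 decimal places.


Gibbs: dG = dH - T*dS (consistent units, dS already in kJ/(mol*K)).
T*dS = 559 * -0.069 = -38.571
dG = -83.75 - (-38.571)
dG = -45.179 kJ/mol, rounded to 4 dp:

-45.1790 kJ/mol


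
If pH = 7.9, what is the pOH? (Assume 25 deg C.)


At 25 deg C, pH + pOH = 14.
pOH = 14 - pH = 14 - 7.9
pOH = 6.1:

6.10


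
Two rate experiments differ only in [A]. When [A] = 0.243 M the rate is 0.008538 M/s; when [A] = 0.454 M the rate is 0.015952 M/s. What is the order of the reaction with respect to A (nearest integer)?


Rate is proportional to [A]^n, so rate2/rate1 = ([A]2/[A]1)^n. Take logs to solve for n.
rate2/rate1 = 0.015952 / 0.008538 = 1.8684
[A]2/[A]1 = 0.454 / 0.243 = 1.8683
n = ln(1.8684) / ln(1.8683) = 1.0
Nearest integer order:

1


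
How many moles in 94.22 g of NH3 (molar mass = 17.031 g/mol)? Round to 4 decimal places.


n = mass / M
n = 94.22 / 17.031
n = 5.53226469 mol, rounded to 4 dp:

5.5323 mol


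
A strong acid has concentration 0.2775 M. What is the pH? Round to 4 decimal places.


A strong acid dissociates completely, so [H+] equals the given concentration.
pH = -log10([H+]) = -log10(0.2775)
pH = 0.55673701, rounded to 4 dp:

0.5567


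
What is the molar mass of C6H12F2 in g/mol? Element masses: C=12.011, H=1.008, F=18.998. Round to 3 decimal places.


M = sum(count * atomic_mass) over atoms.
M = 6*12.011 + 12*1.008 + 2*18.998
M = 72.066 + 12.096 + 37.996
M = 122.158 g/mol, rounded to 3 dp:

122.158 g/mol


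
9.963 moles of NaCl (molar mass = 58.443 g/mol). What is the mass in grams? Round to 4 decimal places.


mass = n * M
mass = 9.963 * 58.443
mass = 582.267609 g, rounded to 4 dp:

582.2676 g


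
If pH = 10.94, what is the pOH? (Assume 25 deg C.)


At 25 deg C, pH + pOH = 14.
pOH = 14 - pH = 14 - 10.94
pOH = 3.06:

3.06


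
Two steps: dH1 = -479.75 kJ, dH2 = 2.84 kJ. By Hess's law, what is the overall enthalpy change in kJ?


Hess's law: enthalpy is a state function, so add the step enthalpies.
dH_total = dH1 + dH2 = -479.75 + (2.84)
dH_total = -476.91 kJ:

-476.91 kJ
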